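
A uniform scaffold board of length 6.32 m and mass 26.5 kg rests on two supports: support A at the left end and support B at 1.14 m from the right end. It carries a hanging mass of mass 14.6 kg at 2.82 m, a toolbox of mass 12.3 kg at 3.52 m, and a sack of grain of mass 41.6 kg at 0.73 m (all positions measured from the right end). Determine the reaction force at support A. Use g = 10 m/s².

R_A ≈ 174 N

Take moments about support B.
Beam weight: 26.5 × 10 = 265 N down at 3.16 m → arm 2.02 m, τ = 265 × 2.02 = 535.3 N·m counterclockwise.
Hanging mass: 14.6 × 10 = 146 N down at 2.82 m → arm 1.68 m, τ = 146 × 1.68 = 245.3 N·m counterclockwise.
Toolbox: 12.3 × 10 = 123 N down at 3.52 m → arm 2.38 m, τ = 123 × 2.38 = 292.7 N·m counterclockwise.
Sack of grain: 41.6 × 10 = 416 N down at 0.73 m → arm 0.41 m, τ = 416 × 0.41 = 170.6 N·m clockwise.
Net load moment about support B = 902.7 N·m counterclockwise.
Reaction R at support A is upward at 6.32 m, arm 5.18 m → moment R × 5.18 clockwise.
For rotational equilibrium, R × 5.18 = 902.7, so R = 174 N.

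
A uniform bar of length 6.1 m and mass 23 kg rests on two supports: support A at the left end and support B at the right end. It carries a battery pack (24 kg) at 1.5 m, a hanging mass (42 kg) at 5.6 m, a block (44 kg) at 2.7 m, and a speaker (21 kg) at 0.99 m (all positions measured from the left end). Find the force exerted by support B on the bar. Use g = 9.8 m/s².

About support A:
Beam weight: 23 × 9.8 = 225.4 N down at 3.05 m → arm 3.05 m, τ = 225.4 × 3.05 = 687.5 N·m clockwise.
Battery pack: 24 × 9.8 = 235.2 N down at 1.5 m → arm 1.5 m, τ = 235.2 × 1.5 = 352.8 N·m clockwise.
Hanging mass: 42 × 9.8 = 411.6 N down at 5.6 m → arm 5.6 m, τ = 411.6 × 5.6 = 2305 N·m clockwise.
Block: 44 × 9.8 = 431.2 N down at 2.7 m → arm 2.7 m, τ = 431.2 × 2.7 = 1164 N·m clockwise.
Speaker: 21 × 9.8 = 205.8 N down at 0.99 m → arm 0.99 m, τ = 205.8 × 0.99 = 203.7 N·m clockwise.
Net load moment about support A = 4713 N·m clockwise.
Reaction R at support B is upward at 6.1 m, arm 6.1 m → moment R × 6.1 counterclockwise.
Balancing moments: R × 6.1 = 4713, giving R = 773 N.

R_B ≈ 773 N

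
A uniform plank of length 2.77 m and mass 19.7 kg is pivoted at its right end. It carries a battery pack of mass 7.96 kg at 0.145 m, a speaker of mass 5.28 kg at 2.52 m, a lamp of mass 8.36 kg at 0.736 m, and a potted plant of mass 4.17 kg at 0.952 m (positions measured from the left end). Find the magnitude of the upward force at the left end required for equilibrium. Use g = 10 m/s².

Sum moments about the right end (the unknown pivot reaction has zero arm there).
Beam weight: 19.7 × 10 = 197 N down at 1.385 m → arm 1.385 m, τ = 197 × 1.385 = 272.8 N·m counterclockwise.
Battery pack: 7.96 × 10 = 79.6 N down at 0.145 m → arm 2.625 m, τ = 79.6 × 2.625 = 208.9 N·m counterclockwise.
Speaker: 5.28 × 10 = 52.8 N down at 2.52 m → arm 0.25 m, τ = 52.8 × 0.25 = 13.2 N·m counterclockwise.
Lamp: 8.36 × 10 = 83.6 N down at 0.736 m → arm 2.034 m, τ = 83.6 × 2.034 = 170 N·m counterclockwise.
Potted plant: 4.17 × 10 = 41.7 N down at 0.952 m → arm 1.818 m, τ = 41.7 × 1.818 = 75.81 N·m counterclockwise.
Net moment of the loads = 740.7 N·m counterclockwise.
The upward force F acts at the left end, arm 2.77 m, giving F × 2.77 clockwise.
Setting net torque to zero: F × 2.77 = 740.7 → F = 740.7 / 2.77 = 267 N.

F ≈ 267 N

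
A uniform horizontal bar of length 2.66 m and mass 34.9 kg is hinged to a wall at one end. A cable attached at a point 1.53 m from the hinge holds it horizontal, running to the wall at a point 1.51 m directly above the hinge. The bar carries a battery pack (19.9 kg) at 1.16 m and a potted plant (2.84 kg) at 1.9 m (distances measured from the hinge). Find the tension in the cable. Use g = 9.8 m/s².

Take moments about the hinge.
Beam weight: 34.9 × 9.8 = 342 N down at 1.33 m → arm 1.33 m, τ = 342 × 1.33 = 454.9 N·m clockwise.
Battery pack: 19.9 × 9.8 = 195 N down at 1.16 m → arm 1.16 m, τ = 195 × 1.16 = 226.2 N·m clockwise.
Potted plant: 2.84 × 9.8 = 27.83 N down at 1.9 m → arm 1.9 m, τ = 27.83 × 1.9 = 52.88 N·m clockwise.
Total clockwise load moment = 734 N·m.
The cable tension T acts at 1.53 m; only its component perpendicular to the bar, T sinθ, produces torque. sinθ = h/√(h²+d²) = 1.51/√(1.51²+1.53²) = 0.7024.
For rotational equilibrium, T × 1.53 × 0.7024 = 734, so T = 734 / 1.075 = 683 N.

T ≈ 683 N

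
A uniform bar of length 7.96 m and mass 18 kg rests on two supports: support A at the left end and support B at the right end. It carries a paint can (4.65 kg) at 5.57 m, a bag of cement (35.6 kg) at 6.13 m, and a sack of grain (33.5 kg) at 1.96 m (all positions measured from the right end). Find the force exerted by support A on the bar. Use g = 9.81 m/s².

Choose support B as the axis so its reaction then has zero moment arm.
Beam weight: 18 × 9.81 = 176.6 N down at 3.98 m → arm 3.98 m, τ = 176.6 × 3.98 = 702.9 N·m counterclockwise.
Paint can: 4.65 × 9.81 = 45.62 N down at 5.57 m → arm 5.57 m, τ = 45.62 × 5.57 = 254.1 N·m counterclockwise.
Bag of cement: 35.6 × 9.81 = 349.2 N down at 6.13 m → arm 6.13 m, τ = 349.2 × 6.13 = 2141 N·m counterclockwise.
Sack of grain: 33.5 × 9.81 = 328.6 N down at 1.96 m → arm 1.96 m, τ = 328.6 × 1.96 = 644.1 N·m counterclockwise.
Net load moment about support B = 3742 N·m counterclockwise.
Reaction R at support A is upward at 7.96 m, arm 7.96 m → moment R × 7.96 clockwise.
For rotational equilibrium, R × 7.96 = 3742, so R = 470 N.

R_A ≈ 470 N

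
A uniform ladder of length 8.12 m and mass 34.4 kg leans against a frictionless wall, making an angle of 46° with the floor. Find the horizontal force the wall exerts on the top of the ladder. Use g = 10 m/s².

N_wall ≈ 166 N

About the foot of the ladder:
Ladder weight 34.4×10 = 344 N acts at 4.06 m along the ladder; its horizontal arm is 4.06·cos46° = 2.82 m → τ = 970.1 N·m clockwise.
Wall normal N acts horizontally at the top; its moment arm is the height L sinθ = 8.12·sin46° = 5.841 m, counterclockwise.
Balancing moments: N × 5.841 = 970.1, giving N = 166 N.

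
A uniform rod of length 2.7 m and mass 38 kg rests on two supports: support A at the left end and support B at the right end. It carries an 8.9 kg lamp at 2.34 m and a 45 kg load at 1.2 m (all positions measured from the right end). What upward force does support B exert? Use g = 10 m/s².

R_B ≈ 452 N

Choose support A as the axis so its reaction then has zero moment arm.
Beam weight: 38 × 10 = 380 N down at 1.35 m → arm 1.35 m, τ = 380 × 1.35 = 513 N·m clockwise.
Lamp: 8.9 × 10 = 89 N down at 2.34 m → arm 0.36 m, τ = 89 × 0.36 = 32.04 N·m clockwise.
Load: 45 × 10 = 450 N down at 1.2 m → arm 1.5 m, τ = 450 × 1.5 = 675 N·m clockwise.
Net load moment about support A = 1220 N·m clockwise.
Reaction R at support B is upward at 0 m, arm 2.7 m → moment R × 2.7 counterclockwise.
Στ = 0 ⇒ R × 2.7 = 1220 ⇒ R = 452 N.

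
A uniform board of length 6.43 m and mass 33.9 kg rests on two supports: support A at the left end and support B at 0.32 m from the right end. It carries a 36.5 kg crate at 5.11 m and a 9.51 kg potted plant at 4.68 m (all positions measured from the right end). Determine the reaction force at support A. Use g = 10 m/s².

R_A ≈ 515 N

Choose support B as the axis so its reaction then has zero moment arm.
Beam weight: 33.9 × 10 = 339 N down at 3.215 m → arm 2.895 m, τ = 339 × 2.895 = 981.4 N·m counterclockwise.
Crate: 36.5 × 10 = 365 N down at 5.11 m → arm 4.79 m, τ = 365 × 4.79 = 1748 N·m counterclockwise.
Potted plant: 9.51 × 10 = 95.1 N down at 4.68 m → arm 4.36 m, τ = 95.1 × 4.36 = 414.6 N·m counterclockwise.
Net load moment about support B = 3144 N·m counterclockwise.
Reaction R at support A is upward at 6.43 m, arm 6.11 m → moment R × 6.11 clockwise.
Setting net torque to zero: R × 6.11 = 3144 → R = 515 N.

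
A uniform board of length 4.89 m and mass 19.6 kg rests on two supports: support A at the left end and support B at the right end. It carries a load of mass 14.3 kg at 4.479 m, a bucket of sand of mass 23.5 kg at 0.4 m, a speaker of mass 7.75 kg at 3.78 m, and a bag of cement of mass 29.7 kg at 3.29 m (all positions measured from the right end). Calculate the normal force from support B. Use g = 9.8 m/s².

Choose support A as the axis so its reaction then has zero moment arm.
Beam weight: 19.6 × 9.8 = 192.1 N down at 2.445 m → arm 2.445 m, τ = 192.1 × 2.445 = 469.7 N·m clockwise.
Load: 14.3 × 9.8 = 140.1 N down at 4.479 m → arm 0.411 m, τ = 140.1 × 0.411 = 57.58 N·m clockwise.
Bucket of sand: 23.5 × 9.8 = 230.3 N down at 0.4 m → arm 4.49 m, τ = 230.3 × 4.49 = 1034 N·m clockwise.
Speaker: 7.75 × 9.8 = 75.95 N down at 3.78 m → arm 1.11 m, τ = 75.95 × 1.11 = 84.3 N·m clockwise.
Bag of cement: 29.7 × 9.8 = 291.1 N down at 3.29 m → arm 1.6 m, τ = 291.1 × 1.6 = 465.8 N·m clockwise.
Net load moment about support A = 2111 N·m clockwise.
Reaction R at support B is upward at 0 m, arm 4.89 m → moment R × 4.89 counterclockwise.
For rotational equilibrium, R × 4.89 = 2111, so R = 432 N.

R_B ≈ 432 N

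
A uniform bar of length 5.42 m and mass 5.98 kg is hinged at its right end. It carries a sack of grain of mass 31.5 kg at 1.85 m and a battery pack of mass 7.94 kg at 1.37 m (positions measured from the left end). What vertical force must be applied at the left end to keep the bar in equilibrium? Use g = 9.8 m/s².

Take moments about the right end.
Beam weight: 5.98 × 9.8 = 58.6 N down at 2.71 m → arm 2.71 m, τ = 58.6 × 2.71 = 158.8 N·m counterclockwise.
Sack of grain: 31.5 × 9.8 = 308.7 N down at 1.85 m → arm 3.57 m, τ = 308.7 × 3.57 = 1102 N·m counterclockwise.
Battery pack: 7.94 × 9.8 = 77.81 N down at 1.37 m → arm 4.05 m, τ = 77.81 × 4.05 = 315.1 N·m counterclockwise.
Net moment of the loads = 1576 N·m counterclockwise.
The upward force F acts at the left end, arm 5.42 m, giving F × 5.42 clockwise.
For rotational equilibrium, F × 5.42 = 1576, so F = 1576 / 5.42 = 291 N.

F ≈ 291 N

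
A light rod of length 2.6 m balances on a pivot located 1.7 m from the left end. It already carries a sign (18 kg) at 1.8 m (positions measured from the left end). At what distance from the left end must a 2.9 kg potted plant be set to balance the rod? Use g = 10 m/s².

Choose the pivot (at 1.7 m from the left end) as the axis so the support reaction has zero arm there.
Sign: 18 × 10 = 180 N down at 1.8 m → arm 0.1 m, τ = 180 × 0.1 = 18 N·m clockwise.
Net moment of existing loads = 18 N·m clockwise.
The potted plant weighs 2.9 × 10 = 29 N and must supply an equal counterclockwise moment, so its lever arm about the pivot is 18 / 29 = 0.621 m.
That puts it at 1.7 − 0.621 = 1.08 m from the left end.

x ≈ 1.08 m from the left end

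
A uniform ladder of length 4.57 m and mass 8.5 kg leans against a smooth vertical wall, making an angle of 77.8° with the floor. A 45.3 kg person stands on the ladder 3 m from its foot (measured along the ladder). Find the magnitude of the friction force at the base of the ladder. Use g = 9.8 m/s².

About the foot of the ladder:
Ladder weight 8.5×9.8 = 83.3 N acts at 2.285 m along the ladder; its horizontal arm is 2.285·cos77.8° = 0.4829 m → τ = 40.23 N·m clockwise.
Person: 45.3×9.8 = 443.9 N at 3 m → arm 0.634 m → τ = 281.4 N·m clockwise.
Wall normal N acts horizontally at the top; its moment arm is the height L sinθ = 4.57·sin77.8° = 4.467 m, counterclockwise.
Στ = 0 ⇒ N × 4.467 = 321.6 ⇒ N = 72 N.
ΣFx = 0: friction at the foot balances the wall's push, so f = N_wall = 72 N.

f ≈ 72 N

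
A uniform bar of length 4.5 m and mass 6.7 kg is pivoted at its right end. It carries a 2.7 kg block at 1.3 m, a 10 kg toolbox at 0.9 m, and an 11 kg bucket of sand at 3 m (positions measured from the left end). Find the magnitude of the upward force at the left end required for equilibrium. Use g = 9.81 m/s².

F ≈ 166 N

Sum moments about the right end (the unknown pivot reaction has zero arm there).
Beam weight: 6.7 × 9.81 = 65.73 N down at 2.25 m → arm 2.25 m, τ = 65.73 × 2.25 = 147.9 N·m counterclockwise.
Block: 2.7 × 9.81 = 26.49 N down at 1.3 m → arm 3.2 m, τ = 26.49 × 3.2 = 84.77 N·m counterclockwise.
Toolbox: 10 × 9.81 = 98.1 N down at 0.9 m → arm 3.6 m, τ = 98.1 × 3.6 = 353.2 N·m counterclockwise.
Bucket of sand: 11 × 9.81 = 107.9 N down at 3 m → arm 1.5 m, τ = 107.9 × 1.5 = 161.9 N·m counterclockwise.
Net moment of the loads = 747.8 N·m counterclockwise.
The upward force F acts at the left end, arm 4.5 m, giving F × 4.5 clockwise.
Στ = 0 ⇒ F × 4.5 = 747.8 ⇒ F = 747.8 / 4.5 = 166 N.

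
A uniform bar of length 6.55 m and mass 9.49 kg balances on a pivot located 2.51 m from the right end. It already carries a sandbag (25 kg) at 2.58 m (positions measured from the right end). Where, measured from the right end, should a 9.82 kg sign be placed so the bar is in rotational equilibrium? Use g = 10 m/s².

x ≈ 1.59 m from the right end

Take moments about the pivot (at 2.51 m from the right end).
Beam weight: 9.49 × 10 = 94.9 N down at 3.275 m → arm 0.765 m, τ = 94.9 × 0.765 = 72.6 N·m counterclockwise.
Sandbag: 25 × 10 = 250 N down at 2.58 m → arm 0.07 m, τ = 250 × 0.07 = 17.5 N·m counterclockwise.
Net moment of existing loads = 90.1 N·m counterclockwise.
The sign weighs 9.82 × 10 = 98.2 N and must supply an equal clockwise moment, so its lever arm about the pivot is 90.1 / 98.2 = 0.918 m.
That puts it at 2.51 − 0.918 = 1.59 m from the right end.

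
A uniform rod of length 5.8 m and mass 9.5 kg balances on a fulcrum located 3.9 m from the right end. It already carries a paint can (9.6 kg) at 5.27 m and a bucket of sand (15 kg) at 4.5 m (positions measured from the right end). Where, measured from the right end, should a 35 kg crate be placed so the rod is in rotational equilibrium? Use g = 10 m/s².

x ≈ 3.54 m from the right end

About the fulcrum (at 3.9 m from the right end):
Beam weight: 9.5 × 10 = 95 N down at 2.9 m → arm 1 m, τ = 95 × 1 = 95 N·m clockwise.
Paint can: 9.6 × 10 = 96 N down at 5.27 m → arm 1.37 m, τ = 96 × 1.37 = 131.5 N·m counterclockwise.
Bucket of sand: 15 × 10 = 150 N down at 4.5 m → arm 0.6 m, τ = 150 × 0.6 = 90 N·m counterclockwise.
Net moment of existing loads = 126.5 N·m counterclockwise.
The crate weighs 35 × 10 = 350 N and must supply an equal clockwise moment, so its lever arm about the fulcrum is 126.5 / 350 = 0.361 m.
That puts it at 3.9 − 0.361 = 3.54 m from the right end.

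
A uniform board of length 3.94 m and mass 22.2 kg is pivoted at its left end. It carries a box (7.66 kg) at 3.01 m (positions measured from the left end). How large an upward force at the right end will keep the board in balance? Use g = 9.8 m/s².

F ≈ 166 N

Taking torques about the left end:
Beam weight: 22.2 × 9.8 = 217.6 N down at 1.97 m → arm 1.97 m, τ = 217.6 × 1.97 = 428.7 N·m clockwise.
Box: 7.66 × 9.8 = 75.07 N down at 3.01 m → arm 3.01 m, τ = 75.07 × 3.01 = 226 N·m clockwise.
Net moment of the loads = 654.7 N·m clockwise.
The upward force F acts at the right end, arm 3.94 m, giving F × 3.94 counterclockwise.
Setting net torque to zero: F × 3.94 = 654.7 → F = 654.7 / 3.94 = 166 N.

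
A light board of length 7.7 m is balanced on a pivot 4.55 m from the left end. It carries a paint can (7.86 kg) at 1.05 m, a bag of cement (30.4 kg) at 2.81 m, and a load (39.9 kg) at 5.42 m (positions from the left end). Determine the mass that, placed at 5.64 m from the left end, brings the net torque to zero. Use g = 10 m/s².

Take moments about the pivot (at 4.55 m from the left end).
Paint can: 7.86 × 10 = 78.6 N down at 1.05 m → arm 3.5 m, τ = 78.6 × 3.5 = 275.1 N·m counterclockwise.
Bag of cement: 30.4 × 10 = 304 N down at 2.81 m → arm 1.74 m, τ = 304 × 1.74 = 529 N·m counterclockwise.
Load: 39.9 × 10 = 399 N down at 5.42 m → arm 0.87 m, τ = 399 × 0.87 = 347.1 N·m clockwise.
Net moment of known loads = 457 N·m counterclockwise.
An unknown mass m at 5.64 m has arm 1.09 m; its moment is m·g·1.09 clockwise.
Στ = 0 ⇒ m × 10 × 1.09 = 457 ⇒ m = 457 / (10 × 1.09) = 41.9 kg.

m ≈ 41.9 kg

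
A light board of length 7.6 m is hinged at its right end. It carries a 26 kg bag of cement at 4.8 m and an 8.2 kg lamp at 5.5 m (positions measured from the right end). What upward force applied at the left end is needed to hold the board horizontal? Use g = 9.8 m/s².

F ≈ 219 N

Choose the right end as the axis so the unknown pivot reaction has zero arm there.
Bag of cement: 26 × 9.8 = 254.8 N down at 4.8 m → arm 4.8 m, τ = 254.8 × 4.8 = 1223 N·m counterclockwise.
Lamp: 8.2 × 9.8 = 80.36 N down at 5.5 m → arm 5.5 m, τ = 80.36 × 5.5 = 442 N·m counterclockwise.
Net moment of the loads = 1665 N·m counterclockwise.
The upward force F acts at the left end, arm 7.6 m, giving F × 7.6 clockwise.
Balancing moments: F × 7.6 = 1665, giving F = 1665 / 7.6 = 219 N.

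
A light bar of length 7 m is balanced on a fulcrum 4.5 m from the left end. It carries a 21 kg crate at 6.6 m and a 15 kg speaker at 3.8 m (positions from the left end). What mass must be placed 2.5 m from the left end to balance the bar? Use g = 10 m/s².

Take moments about the fulcrum (at 4.5 m from the left end).
Crate: 21 × 10 = 210 N down at 6.6 m → arm 2.1 m, τ = 210 × 2.1 = 441 N·m clockwise.
Speaker: 15 × 10 = 150 N down at 3.8 m → arm 0.7 m, τ = 150 × 0.7 = 105 N·m counterclockwise.
Net moment of known loads = 336 N·m clockwise.
An unknown mass m at 2.5 m has arm 2 m; its moment is m·g·2 counterclockwise.
For rotational equilibrium, m × 10 × 2 = 336, so m = 336 / (10 × 2) = 16.8 kg.

m ≈ 16.8 kg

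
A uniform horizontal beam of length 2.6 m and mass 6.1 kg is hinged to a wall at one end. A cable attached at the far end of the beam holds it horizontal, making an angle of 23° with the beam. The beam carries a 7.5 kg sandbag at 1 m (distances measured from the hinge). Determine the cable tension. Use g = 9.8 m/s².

Taking torques about the hinge:
Beam weight: 6.1 × 9.8 = 59.78 N down at 1.3 m → arm 1.3 m, τ = 59.78 × 1.3 = 77.71 N·m clockwise.
Sandbag: 7.5 × 9.8 = 73.5 N down at 1 m → arm 1 m, τ = 73.5 × 1 = 73.5 N·m clockwise.
Total clockwise load moment = 151.2 N·m.
The cable tension T acts at 2.6 m; only its component perpendicular to the beam, T sinθ, produces torque. sin 23° = 0.3907.
For rotational equilibrium, T × 2.6 × 0.3907 = 151.2, so T = 151.2 / 1.016 = 149 N.

T ≈ 149 N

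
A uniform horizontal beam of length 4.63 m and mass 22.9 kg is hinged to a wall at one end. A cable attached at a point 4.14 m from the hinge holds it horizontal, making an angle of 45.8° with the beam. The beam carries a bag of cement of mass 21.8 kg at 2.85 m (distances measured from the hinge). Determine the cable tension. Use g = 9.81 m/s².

Sum moments about the hinge (the unknown hinge reaction has zero arm there).
Beam weight: 22.9 × 9.81 = 224.6 N down at 2.315 m → arm 2.315 m, τ = 224.6 × 2.315 = 519.9 N·m clockwise.
Bag of cement: 21.8 × 9.81 = 213.9 N down at 2.85 m → arm 2.85 m, τ = 213.9 × 2.85 = 609.6 N·m clockwise.
Total clockwise load moment = 1130 N·m.
The cable tension T acts at 4.14 m; only its component perpendicular to the beam, T sinθ, produces torque. sin 45.8° = 0.7169.
For rotational equilibrium, T × 4.14 × 0.7169 = 1130, so T = 1130 / 2.968 = 381 N.

T ≈ 381 N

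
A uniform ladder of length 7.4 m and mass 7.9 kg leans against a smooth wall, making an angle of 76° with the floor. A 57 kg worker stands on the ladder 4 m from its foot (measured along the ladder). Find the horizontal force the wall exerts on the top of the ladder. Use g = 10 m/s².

Sum moments about the foot of the ladder (the floor normal and friction both act there and drop out).
Ladder weight 7.9×10 = 79 N acts at 3.7 m along the ladder; its horizontal arm is 3.7·cos76° = 0.8951 m → τ = 70.71 N·m clockwise.
Worker: 57×10 = 570 N at 4 m → arm 0.9677 m → τ = 551.6 N·m clockwise.
Wall normal N acts horizontally at the top; its moment arm is the height L sinθ = 7.4·sin76° = 7.18 m, counterclockwise.
Setting net torque to zero: N × 7.18 = 622.3 → N = 86.7 N.

N_wall ≈ 86.7 N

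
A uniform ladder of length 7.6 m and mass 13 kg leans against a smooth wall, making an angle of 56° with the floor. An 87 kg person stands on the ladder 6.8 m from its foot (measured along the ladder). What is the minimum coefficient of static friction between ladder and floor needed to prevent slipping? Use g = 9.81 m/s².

Choose the foot of the ladder as the axis so the floor normal and friction both act there and drop out.
Ladder weight 13×9.81 = 127.5 N acts at 3.8 m along the ladder; its horizontal arm is 3.8·cos56° = 2.125 m → τ = 270.9 N·m clockwise.
Person: 87×9.81 = 853.5 N at 6.8 m → arm 3.803 m → τ = 3246 N·m clockwise.
Wall normal N acts horizontally at the top; its moment arm is the height L sinθ = 7.6·sin56° = 6.301 m, counterclockwise.
Balancing moments: N × 6.301 = 3517, giving N = 558.2 N.
ΣFx = 0 ⇒ f = N_wall = 558.2 N. ΣFy = 0 ⇒ N_floor = 981 N.
μ_min = f / N_floor = 558.2 / 981 = 0.569.

μ_min ≈ 0.569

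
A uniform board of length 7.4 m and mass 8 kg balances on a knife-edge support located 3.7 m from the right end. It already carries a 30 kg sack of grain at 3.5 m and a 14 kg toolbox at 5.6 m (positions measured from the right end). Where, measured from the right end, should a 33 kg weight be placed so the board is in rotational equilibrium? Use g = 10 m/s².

About the knife-edge support (at 3.7 m from the right end):
Beam weight: acts at the knife-edge support, moment arm 0 → no torque.
Sack of grain: 30 × 10 = 300 N down at 3.5 m → arm 0.2 m, τ = 300 × 0.2 = 60 N·m clockwise.
Toolbox: 14 × 10 = 140 N down at 5.6 m → arm 1.9 m, τ = 140 × 1.9 = 266 N·m counterclockwise.
Net moment of existing loads = 206 N·m counterclockwise.
The weight weighs 33 × 10 = 330 N and must supply an equal clockwise moment, so its lever arm about the knife-edge support is 206 / 330 = 0.624 m.
That puts it at 3.7 − 0.624 = 3.08 m from the right end.

x ≈ 3.08 m from the right end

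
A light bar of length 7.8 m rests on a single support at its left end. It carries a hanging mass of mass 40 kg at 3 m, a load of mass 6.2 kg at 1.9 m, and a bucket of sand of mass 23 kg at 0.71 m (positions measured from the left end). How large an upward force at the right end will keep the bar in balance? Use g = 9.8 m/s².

F ≈ 186 N

About the left end:
Hanging mass: 40 × 9.8 = 392 N down at 3 m → arm 3 m, τ = 392 × 3 = 1176 N·m clockwise.
Load: 6.2 × 9.8 = 60.76 N down at 1.9 m → arm 1.9 m, τ = 60.76 × 1.9 = 115.4 N·m clockwise.
Bucket of sand: 23 × 9.8 = 225.4 N down at 0.71 m → arm 0.71 m, τ = 225.4 × 0.71 = 160 N·m clockwise.
Net moment of the loads = 1451 N·m clockwise.
The upward force F acts at the right end, arm 7.8 m, giving F × 7.8 counterclockwise.
Setting net torque to zero: F × 7.8 = 1451 → F = 1451 / 7.8 = 186 N.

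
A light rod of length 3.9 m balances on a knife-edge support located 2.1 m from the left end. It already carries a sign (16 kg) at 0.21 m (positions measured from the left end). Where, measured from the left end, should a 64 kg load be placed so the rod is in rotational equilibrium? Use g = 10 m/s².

x ≈ 2.57 m from the left end

About the knife-edge support (at 2.1 m from the left end):
Sign: 16 × 10 = 160 N down at 0.21 m → arm 1.89 m, τ = 160 × 1.89 = 302.4 N·m counterclockwise.
Net moment of existing loads = 302.4 N·m counterclockwise.
The load weighs 64 × 10 = 640 N and must supply an equal clockwise moment, so its lever arm about the knife-edge support is 302.4 / 640 = 0.472 m.
That puts it at 2.1 + 0.472 = 2.57 m from the left end.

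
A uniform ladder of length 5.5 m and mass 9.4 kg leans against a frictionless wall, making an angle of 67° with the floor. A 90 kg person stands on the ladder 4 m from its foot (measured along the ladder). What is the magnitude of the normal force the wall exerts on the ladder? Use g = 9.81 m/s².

Sum moments about the foot of the ladder (the floor normal and friction both act there and drop out).
Ladder weight 9.4×9.81 = 92.21 N acts at 2.75 m along the ladder; its horizontal arm is 2.75·cos67° = 1.075 m → τ = 99.13 N·m clockwise.
Person: 90×9.81 = 882.9 N at 4 m → arm 1.563 m → τ = 1380 N·m clockwise.
Wall normal N acts horizontally at the top; its moment arm is the height L sinθ = 5.5·sin67° = 5.063 m, counterclockwise.
For rotational equilibrium, N × 5.063 = 1479, so N = 292 N.

N_wall ≈ 292 N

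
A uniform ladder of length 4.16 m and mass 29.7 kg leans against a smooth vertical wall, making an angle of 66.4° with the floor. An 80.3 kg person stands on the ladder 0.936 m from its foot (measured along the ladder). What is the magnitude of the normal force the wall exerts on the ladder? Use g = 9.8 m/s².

N_wall ≈ 141 N

Choose the foot of the ladder as the axis so the floor normal and friction both act there and drop out.
Ladder weight 29.7×9.8 = 291.1 N acts at 2.08 m along the ladder; its horizontal arm is 2.08·cos66.4° = 0.8327 m → τ = 242.4 N·m clockwise.
Person: 80.3×9.8 = 786.9 N at 0.936 m → arm 0.3747 m → τ = 294.9 N·m clockwise.
Wall normal N acts horizontally at the top; its moment arm is the height L sinθ = 4.16·sin66.4° = 3.812 m, counterclockwise.
For rotational equilibrium, N × 3.812 = 537.3, so N = 141 N.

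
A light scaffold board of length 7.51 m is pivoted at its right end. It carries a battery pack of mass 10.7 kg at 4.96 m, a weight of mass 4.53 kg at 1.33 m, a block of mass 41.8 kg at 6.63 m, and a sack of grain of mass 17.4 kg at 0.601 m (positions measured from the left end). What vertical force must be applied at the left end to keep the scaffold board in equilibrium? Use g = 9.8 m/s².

F ≈ 277 N

Taking torques about the right end:
Battery pack: 10.7 × 9.8 = 104.9 N down at 4.96 m → arm 2.55 m, τ = 104.9 × 2.55 = 267.5 N·m counterclockwise.
Weight: 4.53 × 9.8 = 44.39 N down at 1.33 m → arm 6.18 m, τ = 44.39 × 6.18 = 274.3 N·m counterclockwise.
Block: 41.8 × 9.8 = 409.6 N down at 6.63 m → arm 0.88 m, τ = 409.6 × 0.88 = 360.4 N·m counterclockwise.
Sack of grain: 17.4 × 9.8 = 170.5 N down at 0.601 m → arm 6.909 m, τ = 170.5 × 6.909 = 1178 N·m counterclockwise.
Net moment of the loads = 2080 N·m counterclockwise.
The upward force F acts at the left end, arm 7.51 m, giving F × 7.51 clockwise.
Balancing moments: F × 7.51 = 2080, giving F = 2080 / 7.51 = 277 N.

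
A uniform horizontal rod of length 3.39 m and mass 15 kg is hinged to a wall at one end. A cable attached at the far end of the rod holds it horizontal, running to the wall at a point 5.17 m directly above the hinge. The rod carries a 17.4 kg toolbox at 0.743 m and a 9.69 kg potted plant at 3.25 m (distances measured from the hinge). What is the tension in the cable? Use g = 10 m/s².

About the hinge:
Beam weight: 15 × 10 = 150 N down at 1.695 m → arm 1.695 m, τ = 150 × 1.695 = 254.2 N·m clockwise.
Toolbox: 17.4 × 10 = 174 N down at 0.743 m → arm 0.743 m, τ = 174 × 0.743 = 129.3 N·m clockwise.
Potted plant: 9.69 × 10 = 96.9 N down at 3.25 m → arm 3.25 m, τ = 96.9 × 3.25 = 314.9 N·m clockwise.
Total clockwise load moment = 698.4 N·m.
The cable tension T acts at 3.39 m; only its component perpendicular to the rod, T sinθ, produces torque. sinθ = h/√(h²+d²) = 5.17/√(5.17²+3.39²) = 0.8363.
Στ = 0 ⇒ T × 3.39 × 0.8363 = 698.4 ⇒ T = 698.4 / 2.835 = 246 N.

T ≈ 246 N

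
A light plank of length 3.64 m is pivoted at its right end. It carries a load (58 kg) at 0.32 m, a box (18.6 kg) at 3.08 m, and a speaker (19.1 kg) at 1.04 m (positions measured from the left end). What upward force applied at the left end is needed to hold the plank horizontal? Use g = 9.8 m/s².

F ≈ 680 N

Take moments about the right end.
Load: 58 × 9.8 = 568.4 N down at 0.32 m → arm 3.32 m, τ = 568.4 × 3.32 = 1887 N·m counterclockwise.
Box: 18.6 × 9.8 = 182.3 N down at 3.08 m → arm 0.56 m, τ = 182.3 × 0.56 = 102.1 N·m counterclockwise.
Speaker: 19.1 × 9.8 = 187.2 N down at 1.04 m → arm 2.6 m, τ = 187.2 × 2.6 = 486.7 N·m counterclockwise.
Net moment of the loads = 2476 N·m counterclockwise.
The upward force F acts at the left end, arm 3.64 m, giving F × 3.64 clockwise.
Balancing moments: F × 3.64 = 2476, giving F = 2476 / 3.64 = 680 N.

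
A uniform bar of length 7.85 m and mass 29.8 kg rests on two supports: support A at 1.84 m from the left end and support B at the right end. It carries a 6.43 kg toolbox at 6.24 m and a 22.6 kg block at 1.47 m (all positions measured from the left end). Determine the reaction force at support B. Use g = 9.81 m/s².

About support A:
Beam weight: 29.8 × 9.81 = 292.3 N down at 3.925 m → arm 2.085 m, τ = 292.3 × 2.085 = 609.4 N·m clockwise.
Toolbox: 6.43 × 9.81 = 63.08 N down at 6.24 m → arm 4.4 m, τ = 63.08 × 4.4 = 277.6 N·m clockwise.
Block: 22.6 × 9.81 = 221.7 N down at 1.47 m → arm 0.37 m, τ = 221.7 × 0.37 = 82.03 N·m counterclockwise.
Net load moment about support A = 805 N·m clockwise.
Reaction R at support B is upward at 7.85 m, arm 6.01 m → moment R × 6.01 counterclockwise.
For rotational equilibrium, R × 6.01 = 805, so R = 134 N.

R_B ≈ 134 N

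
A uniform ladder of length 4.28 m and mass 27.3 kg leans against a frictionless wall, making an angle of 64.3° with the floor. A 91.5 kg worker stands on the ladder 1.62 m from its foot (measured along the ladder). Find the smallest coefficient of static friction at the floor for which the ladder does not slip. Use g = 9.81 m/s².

About the foot of the ladder:
Ladder weight 27.3×9.81 = 267.8 N acts at 2.14 m along the ladder; its horizontal arm is 2.14·cos64.3° = 0.928 m → τ = 248.5 N·m clockwise.
Worker: 91.5×9.81 = 897.6 N at 1.62 m → arm 0.7025 m → τ = 630.6 N·m clockwise.
Wall normal N acts horizontally at the top; its moment arm is the height L sinθ = 4.28·sin64.3° = 3.857 m, counterclockwise.
For rotational equilibrium, N × 3.857 = 879.1, so N = 227.9 N.
ΣFx = 0 ⇒ f = N_wall = 227.9 N. ΣFy = 0 ⇒ N_floor = 1165 N.
μ_min = f / N_floor = 227.9 / 1165 = 0.196.

μ_min ≈ 0.196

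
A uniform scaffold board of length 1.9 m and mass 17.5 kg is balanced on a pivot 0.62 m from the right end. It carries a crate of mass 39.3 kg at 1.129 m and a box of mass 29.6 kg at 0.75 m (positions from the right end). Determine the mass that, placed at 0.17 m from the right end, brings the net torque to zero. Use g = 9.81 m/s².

m ≈ 65.8 kg

About the pivot (at 0.62 m from the right end):
Beam weight: 17.5 × 9.81 = 171.7 N down at 0.95 m → arm 0.33 m, τ = 171.7 × 0.33 = 56.66 N·m counterclockwise.
Crate: 39.3 × 9.81 = 385.5 N down at 1.129 m → arm 0.509 m, τ = 385.5 × 0.509 = 196.2 N·m counterclockwise.
Box: 29.6 × 9.81 = 290.4 N down at 0.75 m → arm 0.13 m, τ = 290.4 × 0.13 = 37.75 N·m counterclockwise.
Net moment of known loads = 290.6 N·m counterclockwise.
An unknown mass m at 0.17 m has arm 0.45 m; its moment is m·g·0.45 clockwise.
Setting net torque to zero: m × 9.81 × 0.45 = 290.6 → m = 290.6 / (9.81 × 0.45) = 65.8 kg.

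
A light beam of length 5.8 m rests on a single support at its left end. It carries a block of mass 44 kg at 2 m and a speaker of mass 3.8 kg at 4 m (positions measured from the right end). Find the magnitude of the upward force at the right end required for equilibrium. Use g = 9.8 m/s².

Choose the left end as the axis so the unknown pivot reaction has zero arm there.
Block: 44 × 9.8 = 431.2 N down at 2 m → arm 3.8 m, τ = 431.2 × 3.8 = 1639 N·m clockwise.
Speaker: 3.8 × 9.8 = 37.24 N down at 4 m → arm 1.8 m, τ = 37.24 × 1.8 = 67.03 N·m clockwise.
Net moment of the loads = 1706 N·m clockwise.
The upward force F acts at the right end, arm 5.8 m, giving F × 5.8 counterclockwise.
Balancing moments: F × 5.8 = 1706, giving F = 1706 / 5.8 = 294 N.

F ≈ 294 N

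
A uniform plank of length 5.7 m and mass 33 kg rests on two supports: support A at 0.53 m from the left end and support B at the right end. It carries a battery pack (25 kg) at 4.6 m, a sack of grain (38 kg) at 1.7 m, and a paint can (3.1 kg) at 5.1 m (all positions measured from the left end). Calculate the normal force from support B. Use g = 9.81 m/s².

Take moments about support A.
Beam weight: 33 × 9.81 = 323.7 N down at 2.85 m → arm 2.32 m, τ = 323.7 × 2.32 = 751 N·m clockwise.
Battery pack: 25 × 9.81 = 245.2 N down at 4.6 m → arm 4.07 m, τ = 245.2 × 4.07 = 998 N·m clockwise.
Sack of grain: 38 × 9.81 = 372.8 N down at 1.7 m → arm 1.17 m, τ = 372.8 × 1.17 = 436.2 N·m clockwise.
Paint can: 3.1 × 9.81 = 30.41 N down at 5.1 m → arm 4.57 m, τ = 30.41 × 4.57 = 139 N·m clockwise.
Net load moment about support A = 2324 N·m clockwise.
Reaction R at support B is upward at 5.7 m, arm 5.17 m → moment R × 5.17 counterclockwise.
For rotational equilibrium, R × 5.17 = 2324, so R = 450 N.

R_B ≈ 450 N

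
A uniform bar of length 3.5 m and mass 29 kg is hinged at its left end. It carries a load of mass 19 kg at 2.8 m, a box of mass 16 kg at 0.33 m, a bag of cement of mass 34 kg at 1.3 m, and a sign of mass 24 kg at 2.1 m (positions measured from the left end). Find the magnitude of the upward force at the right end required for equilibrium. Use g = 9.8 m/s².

F ≈ 571 N

About the left end:
Beam weight: 29 × 9.8 = 284.2 N down at 1.75 m → arm 1.75 m, τ = 284.2 × 1.75 = 497.3 N·m clockwise.
Load: 19 × 9.8 = 186.2 N down at 2.8 m → arm 2.8 m, τ = 186.2 × 2.8 = 521.4 N·m clockwise.
Box: 16 × 9.8 = 156.8 N down at 0.33 m → arm 0.33 m, τ = 156.8 × 0.33 = 51.74 N·m clockwise.
Bag of cement: 34 × 9.8 = 333.2 N down at 1.3 m → arm 1.3 m, τ = 333.2 × 1.3 = 433.2 N·m clockwise.
Sign: 24 × 9.8 = 235.2 N down at 2.1 m → arm 2.1 m, τ = 235.2 × 2.1 = 493.9 N·m clockwise.
Net moment of the loads = 1998 N·m clockwise.
The upward force F acts at the right end, arm 3.5 m, giving F × 3.5 counterclockwise.
Setting net torque to zero: F × 3.5 = 1998 → F = 1998 / 3.5 = 571 N.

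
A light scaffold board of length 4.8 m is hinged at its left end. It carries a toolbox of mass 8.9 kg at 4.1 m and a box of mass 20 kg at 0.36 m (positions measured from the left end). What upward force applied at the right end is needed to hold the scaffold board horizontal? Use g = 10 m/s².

Sum moments about the left end (the unknown pivot reaction has zero arm there).
Toolbox: 8.9 × 10 = 89 N down at 4.1 m → arm 4.1 m, τ = 89 × 4.1 = 364.9 N·m clockwise.
Box: 20 × 10 = 200 N down at 0.36 m → arm 0.36 m, τ = 200 × 0.36 = 72 N·m clockwise.
Net moment of the loads = 436.9 N·m clockwise.
The upward force F acts at the right end, arm 4.8 m, giving F × 4.8 counterclockwise.
Στ = 0 ⇒ F × 4.8 = 436.9 ⇒ F = 436.9 / 4.8 = 91 N.

F ≈ 91 N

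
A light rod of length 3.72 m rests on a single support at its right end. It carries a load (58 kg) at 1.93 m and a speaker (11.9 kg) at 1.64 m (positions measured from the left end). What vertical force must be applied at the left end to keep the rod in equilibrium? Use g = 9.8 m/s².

Sum moments about the right end (the unknown pivot reaction has zero arm there).
Load: 58 × 9.8 = 568.4 N down at 1.93 m → arm 1.79 m, τ = 568.4 × 1.79 = 1017 N·m counterclockwise.
Speaker: 11.9 × 9.8 = 116.6 N down at 1.64 m → arm 2.08 m, τ = 116.6 × 2.08 = 242.5 N·m counterclockwise.
Net moment of the loads = 1260 N·m counterclockwise.
The upward force F acts at the left end, arm 3.72 m, giving F × 3.72 clockwise.
Στ = 0 ⇒ F × 3.72 = 1260 ⇒ F = 1260 / 3.72 = 339 N.

F ≈ 339 N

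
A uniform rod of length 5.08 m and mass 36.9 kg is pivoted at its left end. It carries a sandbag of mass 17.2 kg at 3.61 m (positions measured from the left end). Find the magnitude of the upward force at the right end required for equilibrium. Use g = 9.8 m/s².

F ≈ 301 N

Choose the left end as the axis so the unknown pivot reaction has zero arm there.
Beam weight: 36.9 × 9.8 = 361.6 N down at 2.54 m → arm 2.54 m, τ = 361.6 × 2.54 = 918.5 N·m clockwise.
Sandbag: 17.2 × 9.8 = 168.6 N down at 3.61 m → arm 3.61 m, τ = 168.6 × 3.61 = 608.6 N·m clockwise.
Net moment of the loads = 1527 N·m clockwise.
The upward force F acts at the right end, arm 5.08 m, giving F × 5.08 counterclockwise.
Setting net torque to zero: F × 5.08 = 1527 → F = 1527 / 5.08 = 301 N.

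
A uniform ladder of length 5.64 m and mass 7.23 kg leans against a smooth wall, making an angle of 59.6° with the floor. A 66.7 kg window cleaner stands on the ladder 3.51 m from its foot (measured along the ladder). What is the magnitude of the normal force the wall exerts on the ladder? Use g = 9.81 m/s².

About the foot of the ladder:
Ladder weight 7.23×9.81 = 70.93 N acts at 2.82 m along the ladder; its horizontal arm is 2.82·cos59.6° = 1.427 m → τ = 101.2 N·m clockwise.
Window cleaner: 66.7×9.81 = 654.3 N at 3.51 m → arm 1.776 m → τ = 1162 N·m clockwise.
Wall normal N acts horizontally at the top; its moment arm is the height L sinθ = 5.64·sin59.6° = 4.865 m, counterclockwise.
Balancing moments: N × 4.865 = 1263, giving N = 260 N.

N_wall ≈ 260 N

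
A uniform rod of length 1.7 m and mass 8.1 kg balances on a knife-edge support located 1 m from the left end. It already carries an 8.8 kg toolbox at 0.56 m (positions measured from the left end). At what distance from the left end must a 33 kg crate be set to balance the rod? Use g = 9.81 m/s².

x ≈ 1.15 m from the left end

Take moments about the knife-edge support (at 1 m from the left end).
Beam weight: 8.1 × 9.81 = 79.46 N down at 0.85 m → arm 0.15 m, τ = 79.46 × 0.15 = 11.92 N·m counterclockwise.
Toolbox: 8.8 × 9.81 = 86.33 N down at 0.56 m → arm 0.44 m, τ = 86.33 × 0.44 = 37.99 N·m counterclockwise.
Net moment of existing loads = 49.91 N·m counterclockwise.
The crate weighs 33 × 9.81 = 323.7 N and must supply an equal clockwise moment, so its lever arm about the knife-edge support is 49.91 / 323.7 = 0.154 m.
That puts it at 1 + 0.154 = 1.15 m from the left end.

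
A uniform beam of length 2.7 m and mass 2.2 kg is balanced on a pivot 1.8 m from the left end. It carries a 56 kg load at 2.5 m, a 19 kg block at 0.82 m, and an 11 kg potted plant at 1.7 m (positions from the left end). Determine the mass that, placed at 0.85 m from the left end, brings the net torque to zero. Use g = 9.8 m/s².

m ≈ 19.5 kg

About the pivot (at 1.8 m from the left end):
Beam weight: 2.2 × 9.8 = 21.56 N down at 1.35 m → arm 0.45 m, τ = 21.56 × 0.45 = 9.702 N·m counterclockwise.
Load: 56 × 9.8 = 548.8 N down at 2.5 m → arm 0.7 m, τ = 548.8 × 0.7 = 384.2 N·m clockwise.
Block: 19 × 9.8 = 186.2 N down at 0.82 m → arm 0.98 m, τ = 186.2 × 0.98 = 182.5 N·m counterclockwise.
Potted plant: 11 × 9.8 = 107.8 N down at 1.7 m → arm 0.1 m, τ = 107.8 × 0.1 = 10.78 N·m counterclockwise.
Net moment of known loads = 181.2 N·m clockwise.
An unknown mass m at 0.85 m has arm 0.95 m; its moment is m·g·0.95 counterclockwise.
Balancing moments: m × 9.8 × 0.95 = 181.2, giving m = 181.2 / (9.8 × 0.95) = 19.5 kg.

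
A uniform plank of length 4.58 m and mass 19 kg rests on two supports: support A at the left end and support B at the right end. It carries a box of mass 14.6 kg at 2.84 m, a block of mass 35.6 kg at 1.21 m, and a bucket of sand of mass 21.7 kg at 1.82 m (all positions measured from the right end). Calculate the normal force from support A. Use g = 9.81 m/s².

About support B:
Beam weight: 19 × 9.81 = 186.4 N down at 2.29 m → arm 2.29 m, τ = 186.4 × 2.29 = 426.9 N·m counterclockwise.
Box: 14.6 × 9.81 = 143.2 N down at 2.84 m → arm 2.84 m, τ = 143.2 × 2.84 = 406.7 N·m counterclockwise.
Block: 35.6 × 9.81 = 349.2 N down at 1.21 m → arm 1.21 m, τ = 349.2 × 1.21 = 422.5 N·m counterclockwise.
Bucket of sand: 21.7 × 9.81 = 212.9 N down at 1.82 m → arm 1.82 m, τ = 212.9 × 1.82 = 387.5 N·m counterclockwise.
Net load moment about support B = 1644 N·m counterclockwise.
Reaction R at support A is upward at 4.58 m, arm 4.58 m → moment R × 4.58 clockwise.
For rotational equilibrium, R × 4.58 = 1644, so R = 359 N.

R_A ≈ 359 N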